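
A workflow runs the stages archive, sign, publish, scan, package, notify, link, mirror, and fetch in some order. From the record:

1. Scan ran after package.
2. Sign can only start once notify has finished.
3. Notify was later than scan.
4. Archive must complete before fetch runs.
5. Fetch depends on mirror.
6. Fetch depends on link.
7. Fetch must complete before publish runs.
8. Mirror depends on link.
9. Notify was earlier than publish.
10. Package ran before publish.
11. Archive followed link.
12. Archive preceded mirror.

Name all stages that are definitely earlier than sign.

Directly stated before sign: notify.
Package reaches sign via package → scan → notify → sign.
Scan reaches sign via scan → notify → sign.
No chain forces mirror (or any of the others) ahead of sign.

notify, package, scan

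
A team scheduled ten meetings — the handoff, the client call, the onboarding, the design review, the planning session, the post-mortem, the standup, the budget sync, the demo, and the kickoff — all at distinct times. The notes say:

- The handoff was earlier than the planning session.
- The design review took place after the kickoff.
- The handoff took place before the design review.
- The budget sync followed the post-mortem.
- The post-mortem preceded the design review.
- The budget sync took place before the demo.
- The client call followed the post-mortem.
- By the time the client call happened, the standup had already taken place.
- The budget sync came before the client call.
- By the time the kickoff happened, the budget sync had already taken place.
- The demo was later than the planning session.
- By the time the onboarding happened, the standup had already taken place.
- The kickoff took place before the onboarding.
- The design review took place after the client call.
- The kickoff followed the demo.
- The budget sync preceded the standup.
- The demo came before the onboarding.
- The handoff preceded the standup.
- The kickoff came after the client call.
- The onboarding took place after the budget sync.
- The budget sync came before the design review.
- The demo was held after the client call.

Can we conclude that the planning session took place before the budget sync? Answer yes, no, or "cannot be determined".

cannot be determined

No chain of stated constraints runs from the planning session to the budget sync, and none runs from the budget sync to the planning session either.
So the relative order of the planning session and the budget sync is not fixed by the given facts.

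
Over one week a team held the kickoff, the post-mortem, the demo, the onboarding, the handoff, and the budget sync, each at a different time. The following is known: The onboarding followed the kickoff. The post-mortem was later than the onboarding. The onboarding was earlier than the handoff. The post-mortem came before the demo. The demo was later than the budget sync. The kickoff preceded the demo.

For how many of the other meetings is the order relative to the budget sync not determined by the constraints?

4

Forced after the budget sync: the demo.
That leaves the handoff, the kickoff, the onboarding, and the post-mortem with no forced order relative to the budget sync — 4.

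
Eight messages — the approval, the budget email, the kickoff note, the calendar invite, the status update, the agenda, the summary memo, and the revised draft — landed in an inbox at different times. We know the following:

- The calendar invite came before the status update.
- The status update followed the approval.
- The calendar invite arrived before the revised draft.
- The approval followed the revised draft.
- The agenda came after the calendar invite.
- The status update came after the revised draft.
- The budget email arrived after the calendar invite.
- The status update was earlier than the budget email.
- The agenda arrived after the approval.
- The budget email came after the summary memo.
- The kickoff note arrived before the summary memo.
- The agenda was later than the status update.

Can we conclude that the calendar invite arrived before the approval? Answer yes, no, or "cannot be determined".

Chain the constraints: the calendar invite → the revised draft → the approval. Each link is directly stated, so the calendar invite comes before the approval.

yes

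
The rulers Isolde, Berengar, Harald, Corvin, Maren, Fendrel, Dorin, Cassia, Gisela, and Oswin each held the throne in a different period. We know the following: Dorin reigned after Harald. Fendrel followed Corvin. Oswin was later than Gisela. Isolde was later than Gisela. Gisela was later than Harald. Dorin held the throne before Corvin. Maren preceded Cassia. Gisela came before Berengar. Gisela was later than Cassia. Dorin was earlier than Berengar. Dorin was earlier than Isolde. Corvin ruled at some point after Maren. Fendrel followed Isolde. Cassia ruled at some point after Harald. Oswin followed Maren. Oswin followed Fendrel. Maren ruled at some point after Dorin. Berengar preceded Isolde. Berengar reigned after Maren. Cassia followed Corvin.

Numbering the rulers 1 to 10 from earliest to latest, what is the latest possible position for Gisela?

6

Gisela must come before Berengar, Fendrel, Isolde, and Oswin — 4 rulers forced after them.
Everything else can be placed before Gisela in some valid order, so Gisela can sit as late as position 10 − 4 = 6.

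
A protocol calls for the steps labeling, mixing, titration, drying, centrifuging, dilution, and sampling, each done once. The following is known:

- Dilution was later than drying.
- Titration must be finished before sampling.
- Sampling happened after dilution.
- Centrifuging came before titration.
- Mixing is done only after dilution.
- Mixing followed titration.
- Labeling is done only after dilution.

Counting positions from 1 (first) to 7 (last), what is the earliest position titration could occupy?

2

Centrifuging must come before titration — 1 forced predecessor.
Nothing else is forced ahead of titration, so its earliest slot is position 1 + 1 = 2.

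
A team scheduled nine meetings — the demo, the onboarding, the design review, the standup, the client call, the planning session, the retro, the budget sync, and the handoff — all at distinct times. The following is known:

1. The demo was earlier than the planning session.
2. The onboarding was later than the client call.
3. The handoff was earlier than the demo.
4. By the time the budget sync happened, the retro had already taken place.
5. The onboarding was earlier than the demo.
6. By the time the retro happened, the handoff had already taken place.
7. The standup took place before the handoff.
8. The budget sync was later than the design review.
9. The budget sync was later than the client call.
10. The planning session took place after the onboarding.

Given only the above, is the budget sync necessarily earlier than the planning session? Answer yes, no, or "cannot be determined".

No chain of stated constraints runs from the budget sync to the planning session, and none runs from the planning session to the budget sync either.
So the relative order of the budget sync and the planning session is not fixed by the given facts.

cannot be determined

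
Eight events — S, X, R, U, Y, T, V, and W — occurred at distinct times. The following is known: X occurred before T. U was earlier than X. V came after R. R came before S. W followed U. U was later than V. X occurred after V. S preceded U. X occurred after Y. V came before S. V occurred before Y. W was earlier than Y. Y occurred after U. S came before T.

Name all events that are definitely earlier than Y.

Directly stated before Y: U, V, and W.
R reaches Y via R → V → Y.
S reaches Y via S → U → Y.
No chain forces X (or any of the others) ahead of Y.

R, S, U, V, W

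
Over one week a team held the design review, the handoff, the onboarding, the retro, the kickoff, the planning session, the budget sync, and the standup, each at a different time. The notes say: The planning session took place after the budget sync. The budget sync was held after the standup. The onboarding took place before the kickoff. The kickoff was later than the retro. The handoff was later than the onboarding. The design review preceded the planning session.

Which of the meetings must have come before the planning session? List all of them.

Directly stated before the planning session: the budget sync and the design review.
The standup reaches the planning session via the standup → the budget sync → the planning session.
No chain forces the retro (or any of the others) ahead of the planning session.

the budget sync, the design review, the standup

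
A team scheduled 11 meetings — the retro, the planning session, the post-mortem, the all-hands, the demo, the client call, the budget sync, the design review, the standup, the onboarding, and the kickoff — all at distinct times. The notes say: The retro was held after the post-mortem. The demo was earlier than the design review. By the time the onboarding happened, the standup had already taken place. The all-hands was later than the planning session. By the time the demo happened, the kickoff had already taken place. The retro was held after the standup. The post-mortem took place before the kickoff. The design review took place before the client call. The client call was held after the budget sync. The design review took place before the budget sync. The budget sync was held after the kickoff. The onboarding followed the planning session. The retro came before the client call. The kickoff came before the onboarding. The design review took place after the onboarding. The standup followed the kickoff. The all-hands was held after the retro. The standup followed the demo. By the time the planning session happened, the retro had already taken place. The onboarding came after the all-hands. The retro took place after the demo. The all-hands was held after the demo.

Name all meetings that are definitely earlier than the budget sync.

Directly stated before the budget sync: the design review and the kickoff.
The all-hands reaches the budget sync via the all-hands → the onboarding → the design review → the budget sync.
The demo reaches the budget sync via the demo → the design review → the budget sync.
The onboarding reaches the budget sync via the onboarding → the design review → the budget sync.
Likewise the planning session, the post-mortem, the retro, and the standup each reach the budget sync by chaining the stated constraints.
No chain forces the client call ahead of the budget sync.

the all-hands, the demo, the design review, the kickoff, the onboarding, the planning session, the post-mortem, the retro, the standup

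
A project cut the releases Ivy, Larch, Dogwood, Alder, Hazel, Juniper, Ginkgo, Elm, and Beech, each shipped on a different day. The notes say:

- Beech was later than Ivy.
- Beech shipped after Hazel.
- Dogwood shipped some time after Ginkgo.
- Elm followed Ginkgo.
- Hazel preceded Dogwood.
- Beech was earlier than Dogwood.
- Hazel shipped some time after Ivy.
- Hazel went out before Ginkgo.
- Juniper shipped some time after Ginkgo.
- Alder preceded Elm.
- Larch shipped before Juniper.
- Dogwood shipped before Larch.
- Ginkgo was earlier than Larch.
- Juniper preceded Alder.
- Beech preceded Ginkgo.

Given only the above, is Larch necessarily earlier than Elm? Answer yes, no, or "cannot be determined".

yes

Chain the constraints: Larch → Juniper → Alder → Elm. Each link is directly stated, so Larch comes before Elm.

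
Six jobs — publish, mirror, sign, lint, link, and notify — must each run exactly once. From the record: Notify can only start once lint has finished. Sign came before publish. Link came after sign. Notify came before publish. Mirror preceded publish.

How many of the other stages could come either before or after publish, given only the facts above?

1

Forced before publish: lint, mirror, notify, and sign.
That leaves link with no forced order relative to publish — 1.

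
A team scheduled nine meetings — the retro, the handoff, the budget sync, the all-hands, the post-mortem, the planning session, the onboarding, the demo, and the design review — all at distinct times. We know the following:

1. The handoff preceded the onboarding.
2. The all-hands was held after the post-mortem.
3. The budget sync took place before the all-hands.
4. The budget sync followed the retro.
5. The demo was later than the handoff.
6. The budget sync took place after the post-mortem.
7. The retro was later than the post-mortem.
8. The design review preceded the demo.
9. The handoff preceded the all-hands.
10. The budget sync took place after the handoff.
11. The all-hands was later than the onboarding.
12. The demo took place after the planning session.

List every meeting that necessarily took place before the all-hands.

the budget sync, the handoff, the onboarding, the post-mortem, the retro

Directly stated before the all-hands: the budget sync, the handoff, the onboarding, and the post-mortem.
The retro reaches the all-hands via the retro → the budget sync → the all-hands.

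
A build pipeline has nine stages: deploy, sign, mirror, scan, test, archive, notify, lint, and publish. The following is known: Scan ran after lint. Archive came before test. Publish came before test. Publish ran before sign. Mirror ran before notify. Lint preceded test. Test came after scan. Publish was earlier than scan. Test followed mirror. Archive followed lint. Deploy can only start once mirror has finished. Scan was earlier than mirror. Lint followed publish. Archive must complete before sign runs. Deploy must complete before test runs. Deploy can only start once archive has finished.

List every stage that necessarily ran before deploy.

archive, lint, mirror, publish, scan

Directly stated before deploy: archive and mirror.
Lint reaches deploy via lint → archive → deploy.
Publish reaches deploy via publish → lint → archive → deploy.
Scan reaches deploy via scan → mirror → deploy.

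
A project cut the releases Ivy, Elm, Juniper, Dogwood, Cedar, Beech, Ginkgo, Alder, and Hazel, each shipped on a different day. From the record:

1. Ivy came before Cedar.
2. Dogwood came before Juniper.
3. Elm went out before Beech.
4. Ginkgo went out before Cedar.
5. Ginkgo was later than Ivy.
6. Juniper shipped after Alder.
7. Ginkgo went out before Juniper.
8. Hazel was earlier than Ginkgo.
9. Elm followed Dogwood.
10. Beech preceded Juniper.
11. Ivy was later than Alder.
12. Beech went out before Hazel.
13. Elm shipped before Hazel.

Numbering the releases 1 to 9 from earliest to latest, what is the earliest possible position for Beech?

3

Dogwood and Elm must both come before Beech — 2 forced predecessors.
Nothing else is forced ahead of Beech, so its earliest slot is position 2 + 1 = 3.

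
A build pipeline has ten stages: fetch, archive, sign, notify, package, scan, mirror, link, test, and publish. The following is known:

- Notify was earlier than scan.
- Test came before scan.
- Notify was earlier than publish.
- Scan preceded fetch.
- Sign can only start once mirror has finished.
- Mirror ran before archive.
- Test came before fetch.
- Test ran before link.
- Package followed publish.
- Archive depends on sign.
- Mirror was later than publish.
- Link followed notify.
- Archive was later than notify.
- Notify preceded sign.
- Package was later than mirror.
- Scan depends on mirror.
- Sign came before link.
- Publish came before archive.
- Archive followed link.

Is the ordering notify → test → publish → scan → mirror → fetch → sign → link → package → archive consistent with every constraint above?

The constraints require mirror before scan, but in the proposed sequence scan appears ahead of mirror. That one violation is enough.

no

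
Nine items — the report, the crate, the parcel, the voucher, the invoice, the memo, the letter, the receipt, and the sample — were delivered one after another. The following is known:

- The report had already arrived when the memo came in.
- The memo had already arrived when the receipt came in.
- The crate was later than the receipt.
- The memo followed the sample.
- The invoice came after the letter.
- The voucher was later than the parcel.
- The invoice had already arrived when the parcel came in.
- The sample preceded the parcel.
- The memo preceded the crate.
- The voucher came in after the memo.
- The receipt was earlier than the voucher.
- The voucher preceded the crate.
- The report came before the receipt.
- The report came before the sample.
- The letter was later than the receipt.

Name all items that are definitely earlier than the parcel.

Directly stated before the parcel: the invoice and the sample.
The letter reaches the parcel via the letter → the invoice → the parcel.
The memo reaches the parcel via the memo → the receipt → the letter → the invoice → the parcel.
The receipt reaches the parcel via the receipt → the letter → the invoice → the parcel.
Likewise the report reaches the parcel by chaining the stated constraints.
No chain forces the voucher (or any of the others) ahead of the parcel.

the invoice, the letter, the memo, the receipt, the report, the sample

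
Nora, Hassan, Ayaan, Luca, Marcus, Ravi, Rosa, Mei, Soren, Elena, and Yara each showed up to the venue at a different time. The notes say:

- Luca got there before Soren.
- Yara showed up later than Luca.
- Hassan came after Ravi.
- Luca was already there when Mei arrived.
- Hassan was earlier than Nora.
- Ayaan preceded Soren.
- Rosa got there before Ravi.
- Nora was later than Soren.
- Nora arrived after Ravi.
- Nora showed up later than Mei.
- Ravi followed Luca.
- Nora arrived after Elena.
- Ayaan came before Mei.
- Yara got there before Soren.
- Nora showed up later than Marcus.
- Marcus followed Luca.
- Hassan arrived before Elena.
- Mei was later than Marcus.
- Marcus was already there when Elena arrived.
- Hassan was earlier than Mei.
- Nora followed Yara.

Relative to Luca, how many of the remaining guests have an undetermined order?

Forced after Luca: Elena, Hassan, Marcus, Mei, Nora, Ravi, Soren, and Yara.
That leaves Ayaan and Rosa with no forced order relative to Luca — 2.

2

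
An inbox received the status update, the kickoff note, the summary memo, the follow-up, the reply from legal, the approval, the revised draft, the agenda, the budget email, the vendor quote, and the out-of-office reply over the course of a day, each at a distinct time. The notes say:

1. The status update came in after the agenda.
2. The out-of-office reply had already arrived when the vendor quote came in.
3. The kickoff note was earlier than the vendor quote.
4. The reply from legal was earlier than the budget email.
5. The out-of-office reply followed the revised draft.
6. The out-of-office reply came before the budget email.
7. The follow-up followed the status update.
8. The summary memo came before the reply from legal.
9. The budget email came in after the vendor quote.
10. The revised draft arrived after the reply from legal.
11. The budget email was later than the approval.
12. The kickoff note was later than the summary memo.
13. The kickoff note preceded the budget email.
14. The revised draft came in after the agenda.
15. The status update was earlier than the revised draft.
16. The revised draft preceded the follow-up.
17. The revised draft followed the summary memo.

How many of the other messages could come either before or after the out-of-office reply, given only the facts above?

Forced before the out-of-office reply: the agenda, the reply from legal, the revised draft, the status update, and the summary memo; forced after the out-of-office reply: the budget email and the vendor quote.
That leaves the approval, the follow-up, and the kickoff note with no forced order relative to the out-of-office reply — 3.

3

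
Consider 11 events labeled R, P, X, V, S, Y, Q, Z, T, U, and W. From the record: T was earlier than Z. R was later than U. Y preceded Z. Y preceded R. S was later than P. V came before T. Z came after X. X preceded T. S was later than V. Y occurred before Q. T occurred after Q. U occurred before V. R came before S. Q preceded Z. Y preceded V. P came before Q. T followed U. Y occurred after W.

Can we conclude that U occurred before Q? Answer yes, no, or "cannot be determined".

No chain of stated constraints runs from U to Q, and none runs from Q to U either.
So the relative order of U and Q is not fixed by the given facts.

cannot be determined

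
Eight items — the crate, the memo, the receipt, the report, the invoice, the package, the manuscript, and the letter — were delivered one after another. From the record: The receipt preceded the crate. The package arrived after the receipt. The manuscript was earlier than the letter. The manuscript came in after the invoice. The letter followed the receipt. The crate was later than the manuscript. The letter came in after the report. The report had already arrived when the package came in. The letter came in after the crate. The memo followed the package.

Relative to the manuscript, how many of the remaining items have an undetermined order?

Forced before the manuscript: the invoice; forced after the manuscript: the crate and the letter.
That leaves the memo, the package, the receipt, and the report with no forced order relative to the manuscript — 4.

4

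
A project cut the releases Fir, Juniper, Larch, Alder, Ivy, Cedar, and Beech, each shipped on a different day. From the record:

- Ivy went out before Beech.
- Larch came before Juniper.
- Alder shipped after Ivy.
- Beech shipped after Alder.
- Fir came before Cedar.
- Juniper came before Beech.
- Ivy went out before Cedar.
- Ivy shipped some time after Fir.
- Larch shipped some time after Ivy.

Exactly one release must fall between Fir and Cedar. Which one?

Ivy

Tracing the constraints gives Fir → Ivy → Cedar, so Ivy sits after Fir and before Cedar.
No other release is forced both after Fir and before Cedar.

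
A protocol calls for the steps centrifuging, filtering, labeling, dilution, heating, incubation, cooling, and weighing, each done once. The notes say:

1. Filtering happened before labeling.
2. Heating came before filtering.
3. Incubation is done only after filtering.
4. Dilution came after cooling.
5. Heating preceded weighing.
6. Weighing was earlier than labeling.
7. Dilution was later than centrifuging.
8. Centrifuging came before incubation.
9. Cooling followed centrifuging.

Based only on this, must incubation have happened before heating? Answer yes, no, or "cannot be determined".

Tracing the constraints gives heating → filtering → incubation, so heating must come before incubation.
That means incubation cannot be before heating.

no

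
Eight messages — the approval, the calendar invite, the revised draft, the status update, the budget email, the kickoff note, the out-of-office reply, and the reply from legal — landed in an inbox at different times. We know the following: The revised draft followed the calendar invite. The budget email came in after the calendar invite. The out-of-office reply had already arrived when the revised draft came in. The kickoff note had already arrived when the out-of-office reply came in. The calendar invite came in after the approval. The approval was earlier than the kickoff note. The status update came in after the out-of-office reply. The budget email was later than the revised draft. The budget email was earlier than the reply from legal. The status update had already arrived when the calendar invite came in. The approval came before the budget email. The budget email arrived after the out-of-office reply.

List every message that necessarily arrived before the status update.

Directly stated before the status update: the out-of-office reply.
The approval reaches the status update via the approval → the kickoff note → the out-of-office reply → the status update.
The kickoff note reaches the status update via the kickoff note → the out-of-office reply → the status update.

the approval, the kickoff note, the out-of-office reply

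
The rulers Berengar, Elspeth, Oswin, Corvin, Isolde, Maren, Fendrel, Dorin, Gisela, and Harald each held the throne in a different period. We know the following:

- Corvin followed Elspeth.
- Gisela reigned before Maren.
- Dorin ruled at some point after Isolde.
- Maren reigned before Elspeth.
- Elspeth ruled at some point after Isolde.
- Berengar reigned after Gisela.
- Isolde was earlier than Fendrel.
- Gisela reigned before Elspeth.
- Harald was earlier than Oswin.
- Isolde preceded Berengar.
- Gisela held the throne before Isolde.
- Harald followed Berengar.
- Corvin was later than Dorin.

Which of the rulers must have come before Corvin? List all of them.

Dorin, Elspeth, Gisela, Isolde, Maren

Directly stated before Corvin: Dorin and Elspeth.
Gisela reaches Corvin via Gisela → Elspeth → Corvin.
Isolde reaches Corvin via Isolde → Dorin → Corvin.
Maren reaches Corvin via Maren → Elspeth → Corvin.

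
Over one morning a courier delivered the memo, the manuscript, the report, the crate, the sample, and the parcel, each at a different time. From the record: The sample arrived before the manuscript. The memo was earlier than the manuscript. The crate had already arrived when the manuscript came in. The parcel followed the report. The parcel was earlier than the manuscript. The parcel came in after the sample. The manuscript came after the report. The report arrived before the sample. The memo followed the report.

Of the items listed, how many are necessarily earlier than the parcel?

2

Directly stated before the parcel: the report and the sample.
No chain forces the manuscript (or any of the others) ahead of the parcel.
That's the report and the sample — 2 in all.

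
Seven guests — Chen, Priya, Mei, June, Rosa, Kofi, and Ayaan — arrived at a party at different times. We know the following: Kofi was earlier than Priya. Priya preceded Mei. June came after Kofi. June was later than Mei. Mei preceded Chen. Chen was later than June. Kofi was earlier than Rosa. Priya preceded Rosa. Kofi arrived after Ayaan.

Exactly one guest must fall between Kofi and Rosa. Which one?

Priya

Tracing the constraints gives Kofi → Priya → Rosa, so Priya sits after Kofi and before Rosa.
No other guest is forced both after Kofi and before Rosa.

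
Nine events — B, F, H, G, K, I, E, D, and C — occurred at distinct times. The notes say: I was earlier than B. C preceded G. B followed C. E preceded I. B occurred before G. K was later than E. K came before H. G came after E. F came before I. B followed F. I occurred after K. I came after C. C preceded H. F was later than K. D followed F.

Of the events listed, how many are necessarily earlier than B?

5

Directly stated before B: C, F, and I.
E reaches B via E → I → B.
K reaches B via K → F → B.
That's C, E, F, I, and K — 5 in all.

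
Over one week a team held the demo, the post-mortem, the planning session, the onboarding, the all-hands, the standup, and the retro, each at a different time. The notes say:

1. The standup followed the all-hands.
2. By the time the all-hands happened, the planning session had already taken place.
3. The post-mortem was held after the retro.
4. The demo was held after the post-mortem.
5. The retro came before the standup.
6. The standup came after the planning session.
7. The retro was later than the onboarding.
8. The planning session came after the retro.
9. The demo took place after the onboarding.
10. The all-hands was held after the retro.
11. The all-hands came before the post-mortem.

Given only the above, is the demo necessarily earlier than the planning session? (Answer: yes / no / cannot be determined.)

no

Tracing the constraints gives the planning session → the all-hands → the post-mortem → the demo, so the planning session must come before the demo.
That means the demo cannot be before the planning session.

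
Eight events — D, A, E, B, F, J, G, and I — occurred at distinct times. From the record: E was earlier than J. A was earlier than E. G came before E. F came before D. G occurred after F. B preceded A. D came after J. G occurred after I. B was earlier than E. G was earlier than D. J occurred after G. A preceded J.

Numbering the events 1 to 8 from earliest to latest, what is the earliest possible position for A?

2

B must come before A — 1 forced predecessor.
Nothing else is forced ahead of A, so its earliest slot is position 1 + 1 = 2.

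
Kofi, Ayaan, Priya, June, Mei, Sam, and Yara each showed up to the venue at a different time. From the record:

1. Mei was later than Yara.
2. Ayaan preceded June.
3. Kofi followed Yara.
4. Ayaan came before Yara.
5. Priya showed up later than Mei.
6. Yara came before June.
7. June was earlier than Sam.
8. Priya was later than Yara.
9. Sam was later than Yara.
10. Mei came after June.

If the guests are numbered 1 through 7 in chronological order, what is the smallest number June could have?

Ayaan and Yara must both come before June — 2 forced predecessors.
Nothing else is forced ahead of June, so their earliest slot is position 2 + 1 = 3.

3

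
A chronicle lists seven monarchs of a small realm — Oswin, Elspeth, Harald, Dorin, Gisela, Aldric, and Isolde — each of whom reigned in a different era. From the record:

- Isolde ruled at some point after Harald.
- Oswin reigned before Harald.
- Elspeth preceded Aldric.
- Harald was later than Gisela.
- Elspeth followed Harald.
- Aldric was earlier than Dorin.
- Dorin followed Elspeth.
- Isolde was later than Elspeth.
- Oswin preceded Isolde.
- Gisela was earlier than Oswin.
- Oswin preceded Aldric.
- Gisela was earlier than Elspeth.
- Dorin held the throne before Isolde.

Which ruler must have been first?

Gisela has a chain of constraints placing them before every other ruler, so Gisela must be first.

Gisela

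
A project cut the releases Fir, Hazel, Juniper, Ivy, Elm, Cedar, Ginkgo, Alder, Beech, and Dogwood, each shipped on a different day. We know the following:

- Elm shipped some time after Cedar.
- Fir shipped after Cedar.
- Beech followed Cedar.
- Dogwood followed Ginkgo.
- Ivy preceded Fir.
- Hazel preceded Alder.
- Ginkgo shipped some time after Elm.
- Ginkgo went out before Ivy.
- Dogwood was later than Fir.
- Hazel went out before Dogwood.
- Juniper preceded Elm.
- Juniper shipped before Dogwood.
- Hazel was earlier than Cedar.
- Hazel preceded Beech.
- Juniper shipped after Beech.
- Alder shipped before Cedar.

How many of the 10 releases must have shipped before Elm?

5

Directly stated before Elm: Cedar and Juniper.
Alder reaches Elm via Alder → Cedar → Elm.
Beech reaches Elm via Beech → Juniper → Elm.
Hazel reaches Elm via Hazel → Cedar → Elm.
No chain forces Ginkgo (or any of the others) ahead of Elm.
That's Alder, Beech, Cedar, Hazel, and Juniper — 5 in all.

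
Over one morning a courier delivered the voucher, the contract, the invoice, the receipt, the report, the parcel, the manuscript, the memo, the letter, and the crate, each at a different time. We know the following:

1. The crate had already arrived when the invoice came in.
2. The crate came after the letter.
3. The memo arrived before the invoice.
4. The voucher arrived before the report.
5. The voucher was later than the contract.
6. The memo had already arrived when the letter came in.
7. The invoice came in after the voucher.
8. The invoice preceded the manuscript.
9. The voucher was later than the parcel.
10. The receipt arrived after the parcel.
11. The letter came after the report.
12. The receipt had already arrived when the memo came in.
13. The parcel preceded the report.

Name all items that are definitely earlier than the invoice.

Directly stated before the invoice: the crate, the memo, and the voucher.
The contract reaches the invoice via the contract → the voucher → the invoice.
The letter reaches the invoice via the letter → the crate → the invoice.
The parcel reaches the invoice via the parcel → the voucher → the invoice.
Likewise the receipt and the report each reach the invoice by chaining the stated constraints.
No chain forces the manuscript ahead of the invoice.

the contract, the crate, the letter, the memo, the parcel, the receipt, the report, the voucher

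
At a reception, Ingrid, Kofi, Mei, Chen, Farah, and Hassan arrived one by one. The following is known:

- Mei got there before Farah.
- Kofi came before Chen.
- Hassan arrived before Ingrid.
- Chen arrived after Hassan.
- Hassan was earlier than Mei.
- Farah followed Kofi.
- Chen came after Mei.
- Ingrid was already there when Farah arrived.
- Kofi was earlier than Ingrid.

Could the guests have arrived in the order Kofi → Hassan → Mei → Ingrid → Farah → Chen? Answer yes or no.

Check each stated constraint against the proposed order — e.g. Hassan is ahead of Chen; Kofi is ahead of Chen. Every pair is in the required order; nothing is violated.

yes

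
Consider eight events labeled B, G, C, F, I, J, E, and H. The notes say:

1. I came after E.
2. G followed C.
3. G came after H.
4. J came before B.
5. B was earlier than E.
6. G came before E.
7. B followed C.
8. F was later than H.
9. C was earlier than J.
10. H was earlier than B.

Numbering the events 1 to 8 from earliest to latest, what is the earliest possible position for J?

2

C must come before J — 1 forced predecessor.
Nothing else is forced ahead of J, so its earliest slot is position 1 + 1 = 2.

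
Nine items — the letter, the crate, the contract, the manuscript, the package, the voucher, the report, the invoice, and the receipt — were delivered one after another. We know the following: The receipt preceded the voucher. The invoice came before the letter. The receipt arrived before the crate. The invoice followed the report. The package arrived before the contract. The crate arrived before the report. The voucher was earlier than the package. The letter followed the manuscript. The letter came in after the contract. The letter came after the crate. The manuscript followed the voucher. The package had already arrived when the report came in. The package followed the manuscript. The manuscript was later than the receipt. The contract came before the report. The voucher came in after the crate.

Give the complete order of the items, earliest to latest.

the receipt, the crate, the voucher, the manuscript, the package, the contract, the report, the invoice, the letter

The constraints fix every adjacent pair, so only one ordering works:
the receipt → the crate → the voucher → the manuscript → the package → the contract → the report → the invoice → the letter.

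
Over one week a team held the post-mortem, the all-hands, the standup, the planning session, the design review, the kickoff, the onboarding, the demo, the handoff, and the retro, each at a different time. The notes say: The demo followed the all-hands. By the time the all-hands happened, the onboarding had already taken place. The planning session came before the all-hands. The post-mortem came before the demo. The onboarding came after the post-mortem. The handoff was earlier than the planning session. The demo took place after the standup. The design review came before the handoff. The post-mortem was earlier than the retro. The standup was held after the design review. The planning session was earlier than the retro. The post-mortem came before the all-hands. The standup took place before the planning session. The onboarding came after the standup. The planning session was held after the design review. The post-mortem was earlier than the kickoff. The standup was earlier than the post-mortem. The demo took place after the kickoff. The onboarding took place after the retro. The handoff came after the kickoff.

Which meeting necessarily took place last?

the demo

Every other meeting has a chain of constraints placing it before the demo, so the demo is last.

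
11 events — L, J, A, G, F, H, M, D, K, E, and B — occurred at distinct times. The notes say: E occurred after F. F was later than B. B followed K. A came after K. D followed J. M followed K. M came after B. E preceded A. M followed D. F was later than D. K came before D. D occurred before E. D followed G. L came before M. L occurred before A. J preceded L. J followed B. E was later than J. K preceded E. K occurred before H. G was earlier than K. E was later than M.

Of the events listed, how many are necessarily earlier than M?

Directly stated before M: B, D, K, and L.
G reaches M via G → D → M.
J reaches M via J → L → M.
That's B, D, G, J, K, and L — 6 in all.

6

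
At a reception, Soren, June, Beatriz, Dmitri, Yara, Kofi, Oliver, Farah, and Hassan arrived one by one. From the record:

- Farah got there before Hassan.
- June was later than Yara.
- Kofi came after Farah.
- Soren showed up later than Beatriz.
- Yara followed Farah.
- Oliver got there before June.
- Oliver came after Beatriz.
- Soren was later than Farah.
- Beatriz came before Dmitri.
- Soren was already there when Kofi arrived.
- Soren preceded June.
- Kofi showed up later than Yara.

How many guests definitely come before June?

Directly stated before June: Oliver, Soren, and Yara.
Beatriz reaches June via Beatriz → Soren → June.
Farah reaches June via Farah → Soren → June.
No chain forces Hassan (or any of the others) ahead of June.
That's Beatriz, Farah, Oliver, Soren, and Yara — 5 in all.

5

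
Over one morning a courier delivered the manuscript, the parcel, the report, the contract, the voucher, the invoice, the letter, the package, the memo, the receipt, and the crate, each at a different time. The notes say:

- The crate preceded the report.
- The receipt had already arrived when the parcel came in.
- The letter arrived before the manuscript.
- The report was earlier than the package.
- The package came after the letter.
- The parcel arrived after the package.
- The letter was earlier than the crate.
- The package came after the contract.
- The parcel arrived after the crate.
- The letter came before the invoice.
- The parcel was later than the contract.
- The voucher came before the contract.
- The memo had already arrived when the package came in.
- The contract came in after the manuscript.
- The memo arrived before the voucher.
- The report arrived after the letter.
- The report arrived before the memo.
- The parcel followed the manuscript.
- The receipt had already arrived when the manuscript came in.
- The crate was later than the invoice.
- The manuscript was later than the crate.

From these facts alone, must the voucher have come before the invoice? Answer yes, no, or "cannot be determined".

Tracing the constraints gives the invoice → the crate → the report → the memo → the voucher, so the invoice must come before the voucher.
That means the voucher cannot be before the invoice.

no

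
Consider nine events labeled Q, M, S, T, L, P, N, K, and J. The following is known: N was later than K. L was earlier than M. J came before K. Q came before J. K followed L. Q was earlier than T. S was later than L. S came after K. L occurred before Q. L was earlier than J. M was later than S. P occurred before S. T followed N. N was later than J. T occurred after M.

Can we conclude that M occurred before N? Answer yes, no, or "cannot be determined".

No chain of stated constraints runs from M to N, and none runs from N to M either.
So the relative order of M and N is not fixed by the given facts.

cannot be determined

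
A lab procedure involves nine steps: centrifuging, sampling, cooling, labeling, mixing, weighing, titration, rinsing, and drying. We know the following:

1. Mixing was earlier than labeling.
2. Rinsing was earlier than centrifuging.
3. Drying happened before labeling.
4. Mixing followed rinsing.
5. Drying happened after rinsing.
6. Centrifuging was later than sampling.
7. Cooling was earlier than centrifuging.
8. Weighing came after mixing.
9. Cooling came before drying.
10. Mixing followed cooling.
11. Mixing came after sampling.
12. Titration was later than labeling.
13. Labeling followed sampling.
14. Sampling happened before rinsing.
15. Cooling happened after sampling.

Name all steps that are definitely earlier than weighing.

cooling, mixing, rinsing, sampling

Directly stated before weighing: mixing.
Cooling reaches weighing via cooling → mixing → weighing.
Rinsing reaches weighing via rinsing → mixing → weighing.
Sampling reaches weighing via sampling → mixing → weighing.
No chain forces drying (or any of the others) ahead of weighing.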